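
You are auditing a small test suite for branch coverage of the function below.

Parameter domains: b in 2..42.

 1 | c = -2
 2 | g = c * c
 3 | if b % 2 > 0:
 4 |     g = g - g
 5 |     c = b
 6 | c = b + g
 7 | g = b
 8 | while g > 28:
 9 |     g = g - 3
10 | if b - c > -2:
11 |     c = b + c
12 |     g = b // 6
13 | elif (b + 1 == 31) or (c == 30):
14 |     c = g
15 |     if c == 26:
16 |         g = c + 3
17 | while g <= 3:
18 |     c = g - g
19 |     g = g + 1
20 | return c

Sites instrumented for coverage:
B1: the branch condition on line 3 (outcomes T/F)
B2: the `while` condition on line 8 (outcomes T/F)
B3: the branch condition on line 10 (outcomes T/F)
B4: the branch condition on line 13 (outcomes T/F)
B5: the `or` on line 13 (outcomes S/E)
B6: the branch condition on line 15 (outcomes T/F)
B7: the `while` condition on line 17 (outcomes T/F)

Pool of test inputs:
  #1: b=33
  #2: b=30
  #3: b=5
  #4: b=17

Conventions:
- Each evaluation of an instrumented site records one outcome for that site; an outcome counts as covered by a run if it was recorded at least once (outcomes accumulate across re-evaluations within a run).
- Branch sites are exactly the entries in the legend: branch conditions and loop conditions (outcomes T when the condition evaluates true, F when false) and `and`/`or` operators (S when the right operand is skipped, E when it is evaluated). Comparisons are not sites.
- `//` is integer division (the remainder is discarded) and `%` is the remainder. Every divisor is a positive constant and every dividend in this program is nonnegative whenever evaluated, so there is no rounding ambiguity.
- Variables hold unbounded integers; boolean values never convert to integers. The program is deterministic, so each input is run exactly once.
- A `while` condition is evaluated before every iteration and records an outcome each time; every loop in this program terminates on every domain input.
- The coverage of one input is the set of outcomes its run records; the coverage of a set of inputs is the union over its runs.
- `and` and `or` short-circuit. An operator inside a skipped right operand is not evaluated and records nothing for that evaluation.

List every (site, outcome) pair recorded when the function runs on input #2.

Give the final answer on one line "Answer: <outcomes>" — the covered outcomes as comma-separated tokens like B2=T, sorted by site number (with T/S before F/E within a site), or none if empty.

Event log for input #2 (b=30):
  B1->F, B2->T, B2->F, B3->F, B5->S, B4->T, B6->F, B7->F
distinct outcomes covered: B1=F, B2=T, B2=F, B3=F, B4=T, B5=S, B6=F, B7=F

Answer: B1=F, B2=T, B2=F, B3=F, B4=T, B5=S, B6=F, B7=F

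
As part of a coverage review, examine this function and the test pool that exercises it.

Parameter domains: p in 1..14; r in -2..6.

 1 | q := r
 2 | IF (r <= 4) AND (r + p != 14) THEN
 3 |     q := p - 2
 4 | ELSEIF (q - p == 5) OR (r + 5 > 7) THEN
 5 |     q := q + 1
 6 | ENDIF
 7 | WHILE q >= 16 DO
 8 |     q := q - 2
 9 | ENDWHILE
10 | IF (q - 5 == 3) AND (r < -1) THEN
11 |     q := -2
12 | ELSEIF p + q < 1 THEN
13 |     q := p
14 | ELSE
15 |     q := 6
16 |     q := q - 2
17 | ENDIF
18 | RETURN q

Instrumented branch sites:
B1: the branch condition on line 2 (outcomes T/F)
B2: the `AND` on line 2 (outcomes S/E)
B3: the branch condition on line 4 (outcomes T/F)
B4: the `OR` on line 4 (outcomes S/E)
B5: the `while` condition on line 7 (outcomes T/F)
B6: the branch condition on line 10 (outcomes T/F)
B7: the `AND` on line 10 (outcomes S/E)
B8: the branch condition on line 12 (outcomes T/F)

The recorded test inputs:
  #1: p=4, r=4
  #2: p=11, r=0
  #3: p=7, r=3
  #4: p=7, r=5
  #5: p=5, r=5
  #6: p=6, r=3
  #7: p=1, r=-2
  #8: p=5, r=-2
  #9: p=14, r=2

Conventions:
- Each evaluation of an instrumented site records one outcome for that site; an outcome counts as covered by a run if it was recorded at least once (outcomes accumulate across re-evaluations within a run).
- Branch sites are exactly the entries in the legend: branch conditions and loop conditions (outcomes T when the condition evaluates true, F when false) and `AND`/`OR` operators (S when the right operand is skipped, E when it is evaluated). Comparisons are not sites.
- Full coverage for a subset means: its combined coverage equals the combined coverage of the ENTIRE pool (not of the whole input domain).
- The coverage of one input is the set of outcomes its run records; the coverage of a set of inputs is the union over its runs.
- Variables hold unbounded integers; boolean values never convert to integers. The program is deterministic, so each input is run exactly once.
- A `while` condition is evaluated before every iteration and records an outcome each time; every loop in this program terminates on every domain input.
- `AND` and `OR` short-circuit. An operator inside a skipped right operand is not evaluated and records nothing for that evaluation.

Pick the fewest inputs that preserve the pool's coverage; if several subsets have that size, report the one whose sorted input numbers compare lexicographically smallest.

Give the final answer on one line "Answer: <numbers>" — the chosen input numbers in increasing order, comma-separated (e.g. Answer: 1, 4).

#1 (p=4, r=4) -> B2->E, B1->T, B5->F, B7->S, B6->F, B8->F; covered: B1=T, B2=E, B5=F, B6=F, B7=S, B8=F
#2 (p=11, r=0) -> B2->E, B1->T, B5->F, B7->S, B6->F, B8->F; covered: B1=T, B2=E, B5=F, B6=F, B7=S, B8=F
#3 (p=7, r=3) -> B2->E, B1->T, B5->F, B7->S, B6->F, B8->F; covered: B1=T, B2=E, B5=F, B6=F, B7=S, B8=F
#4 (p=7, r=5) -> B2->S, B1->F, B4->E, B3->T, B5->F, B7->S, B6->F, B8->F; covered: B1=F, B2=S, B3=T, B4=E, B5=F, B6=F, B7=S, B8=F
#5 (p=5, r=5) -> B2->S, B1->F, B4->E, B3->T, B5->F, B7->S, B6->F, B8->F; covered: B1=F, B2=S, B3=T, B4=E, B5=F, B6=F, B7=S, B8=F
#6 (p=6, r=3) -> B2->E, B1->T, B5->F, B7->S, B6->F, B8->F; covered: B1=T, B2=E, B5=F, B6=F, B7=S, B8=F
#7 (p=1, r=-2) -> B2->E, B1->T, B5->F, B7->S, B6->F, B8->T; covered: B1=T, B2=E, B5=F, B6=F, B7=S, B8=T
#8 (p=5, r=-2) -> B2->E, B1->T, B5->F, B7->S, B6->F, B8->F; covered: B1=T, B2=E, B5=F, B6=F, B7=S, B8=F
#9 (p=14, r=2) -> B2->E, B1->T, B5->F, B7->S, B6->F, B8->F; covered: B1=T, B2=E, B5=F, B6=F, B7=S, B8=F
pool-wide coverage (11 outcomes): B1=T, B1=F, B2=S, B2=E, B3=T, B4=E, B5=F, B6=F, B7=S, B8=T, B8=F
size 1 is not enough: best union over all size-1 subsets is 8/11
inputs {4, 7} (size 2) cover everything; no size-2 subset with a lexicographically smaller index list covers all 11

Answer: 4, 7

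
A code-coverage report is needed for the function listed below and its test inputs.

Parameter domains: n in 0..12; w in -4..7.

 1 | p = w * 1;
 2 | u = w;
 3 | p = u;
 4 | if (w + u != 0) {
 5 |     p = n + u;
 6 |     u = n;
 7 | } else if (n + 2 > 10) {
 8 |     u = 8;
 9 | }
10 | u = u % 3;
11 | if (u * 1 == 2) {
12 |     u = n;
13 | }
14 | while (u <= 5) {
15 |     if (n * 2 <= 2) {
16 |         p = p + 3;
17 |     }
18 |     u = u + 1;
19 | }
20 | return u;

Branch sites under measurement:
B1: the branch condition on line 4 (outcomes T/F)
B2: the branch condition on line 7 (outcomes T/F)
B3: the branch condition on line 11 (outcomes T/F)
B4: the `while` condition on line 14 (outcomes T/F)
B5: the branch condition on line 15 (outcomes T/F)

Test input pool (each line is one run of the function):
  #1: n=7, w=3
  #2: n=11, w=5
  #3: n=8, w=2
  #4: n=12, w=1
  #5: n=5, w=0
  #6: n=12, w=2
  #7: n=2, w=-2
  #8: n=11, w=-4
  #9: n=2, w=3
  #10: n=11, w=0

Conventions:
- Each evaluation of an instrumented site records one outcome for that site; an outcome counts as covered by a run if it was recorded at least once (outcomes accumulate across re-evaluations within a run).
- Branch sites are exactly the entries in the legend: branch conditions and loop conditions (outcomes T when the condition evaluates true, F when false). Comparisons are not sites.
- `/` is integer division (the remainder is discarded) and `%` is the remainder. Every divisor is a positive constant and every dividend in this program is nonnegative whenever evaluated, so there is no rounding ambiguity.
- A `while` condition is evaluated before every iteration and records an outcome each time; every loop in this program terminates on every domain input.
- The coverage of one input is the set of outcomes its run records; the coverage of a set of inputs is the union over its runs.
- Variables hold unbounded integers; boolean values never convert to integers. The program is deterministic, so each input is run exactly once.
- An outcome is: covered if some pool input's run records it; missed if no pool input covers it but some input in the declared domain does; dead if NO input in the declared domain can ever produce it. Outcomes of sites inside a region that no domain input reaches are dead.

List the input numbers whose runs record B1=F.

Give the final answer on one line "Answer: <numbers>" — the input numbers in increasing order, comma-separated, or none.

input #1 (n=7, w=3): does not record B1=F
input #2 (n=11, w=5): does not record B1=F
input #3 (n=8, w=2): does not record B1=F
input #4 (n=12, w=1): does not record B1=F
input #5 (n=5, w=0): records B1=F
input #6 (n=12, w=2): does not record B1=F
input #7 (n=2, w=-2): does not record B1=F
input #8 (n=11, w=-4): does not record B1=F
input #9 (n=2, w=3): does not record B1=F
input #10 (n=11, w=0): records B1=F

Answer: 5, 10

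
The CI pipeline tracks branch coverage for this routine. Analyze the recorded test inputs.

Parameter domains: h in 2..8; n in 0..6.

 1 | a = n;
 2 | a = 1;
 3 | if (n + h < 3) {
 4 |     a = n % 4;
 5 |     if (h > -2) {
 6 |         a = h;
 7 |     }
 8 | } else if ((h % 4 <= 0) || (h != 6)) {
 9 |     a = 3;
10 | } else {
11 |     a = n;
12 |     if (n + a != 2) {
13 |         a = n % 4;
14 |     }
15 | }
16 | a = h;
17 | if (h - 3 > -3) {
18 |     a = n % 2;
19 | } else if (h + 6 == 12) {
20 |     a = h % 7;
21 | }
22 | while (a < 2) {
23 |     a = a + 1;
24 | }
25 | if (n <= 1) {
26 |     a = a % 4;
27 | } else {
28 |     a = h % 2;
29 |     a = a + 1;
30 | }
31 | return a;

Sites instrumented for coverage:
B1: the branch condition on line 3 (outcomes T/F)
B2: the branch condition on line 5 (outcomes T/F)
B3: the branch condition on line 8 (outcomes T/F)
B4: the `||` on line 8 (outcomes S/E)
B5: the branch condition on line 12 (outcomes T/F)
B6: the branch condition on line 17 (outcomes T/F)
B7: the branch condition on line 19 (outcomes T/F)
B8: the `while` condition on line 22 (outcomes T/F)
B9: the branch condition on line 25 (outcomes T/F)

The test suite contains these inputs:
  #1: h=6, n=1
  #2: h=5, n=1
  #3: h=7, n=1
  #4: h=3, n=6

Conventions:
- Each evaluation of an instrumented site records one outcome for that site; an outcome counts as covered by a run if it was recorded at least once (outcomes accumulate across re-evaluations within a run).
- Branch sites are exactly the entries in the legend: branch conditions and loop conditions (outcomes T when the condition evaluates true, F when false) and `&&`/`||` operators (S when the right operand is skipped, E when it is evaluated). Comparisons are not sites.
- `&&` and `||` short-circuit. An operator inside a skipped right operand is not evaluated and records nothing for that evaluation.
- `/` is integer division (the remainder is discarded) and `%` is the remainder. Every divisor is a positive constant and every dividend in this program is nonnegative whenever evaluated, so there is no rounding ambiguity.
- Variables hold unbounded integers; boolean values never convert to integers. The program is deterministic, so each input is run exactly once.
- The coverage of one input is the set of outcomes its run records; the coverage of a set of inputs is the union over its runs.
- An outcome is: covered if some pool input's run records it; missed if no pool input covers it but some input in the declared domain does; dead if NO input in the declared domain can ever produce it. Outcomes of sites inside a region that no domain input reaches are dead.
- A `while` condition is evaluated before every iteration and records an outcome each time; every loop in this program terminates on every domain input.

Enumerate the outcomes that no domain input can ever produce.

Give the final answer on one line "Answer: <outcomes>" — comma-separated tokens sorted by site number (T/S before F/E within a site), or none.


exhaustive pass over the 49-input domain:
  B2=F: no domain input ever produces it -> dead
  B6=F: no domain input ever produces it -> dead
  B7=T: no domain input ever produces it -> dead
  B7=F: no domain input ever produces it -> dead
  reachable outcomes have witnesses, e.g. B1=T (e.g. h=2, n=0), B1=F (e.g. h=2, n=1), B2=T (e.g. h=2, n=0), B3=T (e.g. h=2, n=1)
Answer: B2=F, B6=F, B7=T, B7=F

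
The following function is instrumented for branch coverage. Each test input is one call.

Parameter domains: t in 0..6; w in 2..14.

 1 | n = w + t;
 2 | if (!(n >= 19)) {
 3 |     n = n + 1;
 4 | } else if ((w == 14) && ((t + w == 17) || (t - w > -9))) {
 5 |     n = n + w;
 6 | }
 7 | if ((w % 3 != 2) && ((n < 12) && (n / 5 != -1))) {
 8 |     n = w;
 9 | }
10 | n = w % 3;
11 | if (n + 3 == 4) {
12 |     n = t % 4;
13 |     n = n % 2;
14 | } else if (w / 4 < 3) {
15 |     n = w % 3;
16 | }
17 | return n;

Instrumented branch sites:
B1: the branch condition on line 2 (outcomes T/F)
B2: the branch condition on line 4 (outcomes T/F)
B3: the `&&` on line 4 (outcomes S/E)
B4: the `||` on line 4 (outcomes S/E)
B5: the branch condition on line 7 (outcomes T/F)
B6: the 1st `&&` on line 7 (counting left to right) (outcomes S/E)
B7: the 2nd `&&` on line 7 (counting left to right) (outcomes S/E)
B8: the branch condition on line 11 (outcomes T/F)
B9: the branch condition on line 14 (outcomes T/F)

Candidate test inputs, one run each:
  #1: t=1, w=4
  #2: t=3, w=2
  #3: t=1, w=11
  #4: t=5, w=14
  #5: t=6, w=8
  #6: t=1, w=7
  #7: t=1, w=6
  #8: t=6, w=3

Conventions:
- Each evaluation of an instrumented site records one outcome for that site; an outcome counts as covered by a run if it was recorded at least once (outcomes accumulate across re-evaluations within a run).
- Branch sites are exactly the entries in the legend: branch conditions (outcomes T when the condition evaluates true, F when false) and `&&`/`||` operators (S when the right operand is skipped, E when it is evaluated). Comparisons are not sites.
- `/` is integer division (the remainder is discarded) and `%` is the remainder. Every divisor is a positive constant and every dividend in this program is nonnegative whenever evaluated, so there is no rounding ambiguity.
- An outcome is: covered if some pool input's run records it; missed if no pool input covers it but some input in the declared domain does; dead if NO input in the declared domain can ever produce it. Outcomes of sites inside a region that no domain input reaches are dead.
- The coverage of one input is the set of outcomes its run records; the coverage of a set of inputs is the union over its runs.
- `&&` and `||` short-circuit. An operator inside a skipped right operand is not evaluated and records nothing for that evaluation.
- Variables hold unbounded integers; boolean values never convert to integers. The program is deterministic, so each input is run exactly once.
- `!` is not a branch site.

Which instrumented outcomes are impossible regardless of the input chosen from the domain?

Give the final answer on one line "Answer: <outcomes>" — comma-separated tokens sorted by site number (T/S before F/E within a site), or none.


running all 91 domain inputs and tallying outcomes:
  B4=S: unreachable across the whole domain -> dead
  reachable outcomes have witnesses, e.g. B1=T (e.g. t=0, w=2), B1=F (e.g. t=5, w=14), B2=T (e.g. t=6, w=14), B2=F (e.g. t=5, w=14)
Answer: B4=S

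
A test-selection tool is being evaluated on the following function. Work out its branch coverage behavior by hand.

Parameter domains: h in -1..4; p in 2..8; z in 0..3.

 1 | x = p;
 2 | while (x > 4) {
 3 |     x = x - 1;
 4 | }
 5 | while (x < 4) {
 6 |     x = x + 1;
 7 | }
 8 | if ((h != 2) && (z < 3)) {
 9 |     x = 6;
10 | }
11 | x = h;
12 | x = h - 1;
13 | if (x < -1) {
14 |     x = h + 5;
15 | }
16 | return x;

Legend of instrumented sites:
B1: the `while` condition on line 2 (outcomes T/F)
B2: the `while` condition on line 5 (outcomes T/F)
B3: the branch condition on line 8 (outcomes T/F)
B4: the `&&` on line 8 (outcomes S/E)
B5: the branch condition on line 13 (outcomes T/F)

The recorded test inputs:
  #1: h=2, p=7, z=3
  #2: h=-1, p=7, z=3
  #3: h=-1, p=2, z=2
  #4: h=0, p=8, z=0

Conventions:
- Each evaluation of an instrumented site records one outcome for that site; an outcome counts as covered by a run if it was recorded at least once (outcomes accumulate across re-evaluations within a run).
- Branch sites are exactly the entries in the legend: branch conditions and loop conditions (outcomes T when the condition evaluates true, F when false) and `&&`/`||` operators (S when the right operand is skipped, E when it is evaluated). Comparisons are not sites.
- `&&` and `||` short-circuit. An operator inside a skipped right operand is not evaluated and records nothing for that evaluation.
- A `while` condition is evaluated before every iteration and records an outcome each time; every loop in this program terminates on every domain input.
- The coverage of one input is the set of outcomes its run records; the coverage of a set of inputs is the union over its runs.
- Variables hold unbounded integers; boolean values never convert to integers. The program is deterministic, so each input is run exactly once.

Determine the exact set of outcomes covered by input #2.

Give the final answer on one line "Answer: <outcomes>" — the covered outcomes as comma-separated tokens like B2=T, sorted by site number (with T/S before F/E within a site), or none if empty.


Running input #2 (h=-1, p=7, z=3), event by event:
  B1->T, B1->T, B1->T, B1->F, B2->F, B4->E, B3->F, B5->T
distinct outcomes covered: B1=T, B1=F, B2=F, B3=F, B4=E, B5=T
Answer: B1=T, B1=F, B2=F, B3=F, B4=E, B5=T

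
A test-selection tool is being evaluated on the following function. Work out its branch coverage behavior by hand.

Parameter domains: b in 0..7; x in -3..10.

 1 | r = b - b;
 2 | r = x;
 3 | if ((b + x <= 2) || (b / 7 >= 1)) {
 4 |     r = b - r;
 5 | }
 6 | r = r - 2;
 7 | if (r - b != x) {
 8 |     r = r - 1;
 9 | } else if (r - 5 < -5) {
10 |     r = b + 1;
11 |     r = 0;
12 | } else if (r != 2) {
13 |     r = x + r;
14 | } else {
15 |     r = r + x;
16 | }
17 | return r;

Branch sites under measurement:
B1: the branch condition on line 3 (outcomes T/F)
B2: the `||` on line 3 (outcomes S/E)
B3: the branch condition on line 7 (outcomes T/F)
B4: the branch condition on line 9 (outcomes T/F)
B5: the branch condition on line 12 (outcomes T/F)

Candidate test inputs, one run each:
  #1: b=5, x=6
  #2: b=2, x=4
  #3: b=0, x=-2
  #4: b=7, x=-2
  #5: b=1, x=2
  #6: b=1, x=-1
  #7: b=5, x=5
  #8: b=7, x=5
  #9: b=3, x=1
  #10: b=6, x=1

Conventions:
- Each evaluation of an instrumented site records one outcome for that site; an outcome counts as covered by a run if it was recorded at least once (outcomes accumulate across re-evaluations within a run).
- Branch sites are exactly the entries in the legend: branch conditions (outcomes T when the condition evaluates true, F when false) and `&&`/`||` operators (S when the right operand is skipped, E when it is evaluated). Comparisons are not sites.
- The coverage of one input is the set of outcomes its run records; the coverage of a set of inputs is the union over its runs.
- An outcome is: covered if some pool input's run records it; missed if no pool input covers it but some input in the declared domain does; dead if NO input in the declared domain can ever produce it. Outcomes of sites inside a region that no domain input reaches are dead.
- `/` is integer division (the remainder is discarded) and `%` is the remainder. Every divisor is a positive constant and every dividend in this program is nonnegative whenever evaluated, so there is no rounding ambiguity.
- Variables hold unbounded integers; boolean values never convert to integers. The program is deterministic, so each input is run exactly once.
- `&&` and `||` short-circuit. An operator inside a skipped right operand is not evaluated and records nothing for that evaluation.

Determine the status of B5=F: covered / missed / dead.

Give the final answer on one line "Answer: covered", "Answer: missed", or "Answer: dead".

no pool input records B5=F
but domain input (b=3, x=-1) does record it -> reachable, so missed

Answer: missed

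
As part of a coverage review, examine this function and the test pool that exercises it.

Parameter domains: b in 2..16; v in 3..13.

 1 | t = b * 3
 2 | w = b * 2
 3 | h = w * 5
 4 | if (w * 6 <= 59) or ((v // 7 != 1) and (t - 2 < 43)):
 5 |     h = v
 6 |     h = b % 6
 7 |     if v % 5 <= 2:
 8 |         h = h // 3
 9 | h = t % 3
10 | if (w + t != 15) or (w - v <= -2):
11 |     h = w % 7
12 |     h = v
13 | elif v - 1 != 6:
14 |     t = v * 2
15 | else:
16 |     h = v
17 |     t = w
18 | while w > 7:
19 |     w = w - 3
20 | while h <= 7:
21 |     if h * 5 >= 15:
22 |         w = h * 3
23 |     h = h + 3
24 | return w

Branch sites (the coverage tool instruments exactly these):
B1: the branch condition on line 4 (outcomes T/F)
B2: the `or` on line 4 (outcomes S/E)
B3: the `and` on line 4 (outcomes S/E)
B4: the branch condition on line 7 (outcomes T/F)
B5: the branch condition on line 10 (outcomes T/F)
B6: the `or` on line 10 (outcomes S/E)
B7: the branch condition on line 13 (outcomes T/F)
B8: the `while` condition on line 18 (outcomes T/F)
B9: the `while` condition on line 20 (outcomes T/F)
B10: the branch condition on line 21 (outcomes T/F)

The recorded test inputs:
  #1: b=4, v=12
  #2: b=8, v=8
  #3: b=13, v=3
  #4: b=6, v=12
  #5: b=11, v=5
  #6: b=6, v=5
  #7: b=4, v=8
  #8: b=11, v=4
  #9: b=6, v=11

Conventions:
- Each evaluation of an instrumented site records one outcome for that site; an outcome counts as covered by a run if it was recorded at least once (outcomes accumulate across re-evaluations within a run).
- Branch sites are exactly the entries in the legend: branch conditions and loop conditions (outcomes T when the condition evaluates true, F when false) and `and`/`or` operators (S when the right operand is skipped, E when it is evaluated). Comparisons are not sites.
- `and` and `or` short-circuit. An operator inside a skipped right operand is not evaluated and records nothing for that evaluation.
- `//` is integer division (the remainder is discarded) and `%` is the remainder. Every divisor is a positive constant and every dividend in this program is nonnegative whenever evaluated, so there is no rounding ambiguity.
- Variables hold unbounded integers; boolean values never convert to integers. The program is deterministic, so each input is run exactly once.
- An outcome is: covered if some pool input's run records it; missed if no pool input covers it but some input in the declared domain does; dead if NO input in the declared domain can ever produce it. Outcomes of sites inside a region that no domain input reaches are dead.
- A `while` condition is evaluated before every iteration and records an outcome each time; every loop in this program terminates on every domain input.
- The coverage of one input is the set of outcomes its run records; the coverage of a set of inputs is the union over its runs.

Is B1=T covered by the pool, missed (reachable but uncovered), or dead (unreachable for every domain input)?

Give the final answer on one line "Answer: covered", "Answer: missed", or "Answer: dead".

B1=T is recorded by pool input(s) 1, 3, 5, 6, 7, 8 -> covered

Answer: covered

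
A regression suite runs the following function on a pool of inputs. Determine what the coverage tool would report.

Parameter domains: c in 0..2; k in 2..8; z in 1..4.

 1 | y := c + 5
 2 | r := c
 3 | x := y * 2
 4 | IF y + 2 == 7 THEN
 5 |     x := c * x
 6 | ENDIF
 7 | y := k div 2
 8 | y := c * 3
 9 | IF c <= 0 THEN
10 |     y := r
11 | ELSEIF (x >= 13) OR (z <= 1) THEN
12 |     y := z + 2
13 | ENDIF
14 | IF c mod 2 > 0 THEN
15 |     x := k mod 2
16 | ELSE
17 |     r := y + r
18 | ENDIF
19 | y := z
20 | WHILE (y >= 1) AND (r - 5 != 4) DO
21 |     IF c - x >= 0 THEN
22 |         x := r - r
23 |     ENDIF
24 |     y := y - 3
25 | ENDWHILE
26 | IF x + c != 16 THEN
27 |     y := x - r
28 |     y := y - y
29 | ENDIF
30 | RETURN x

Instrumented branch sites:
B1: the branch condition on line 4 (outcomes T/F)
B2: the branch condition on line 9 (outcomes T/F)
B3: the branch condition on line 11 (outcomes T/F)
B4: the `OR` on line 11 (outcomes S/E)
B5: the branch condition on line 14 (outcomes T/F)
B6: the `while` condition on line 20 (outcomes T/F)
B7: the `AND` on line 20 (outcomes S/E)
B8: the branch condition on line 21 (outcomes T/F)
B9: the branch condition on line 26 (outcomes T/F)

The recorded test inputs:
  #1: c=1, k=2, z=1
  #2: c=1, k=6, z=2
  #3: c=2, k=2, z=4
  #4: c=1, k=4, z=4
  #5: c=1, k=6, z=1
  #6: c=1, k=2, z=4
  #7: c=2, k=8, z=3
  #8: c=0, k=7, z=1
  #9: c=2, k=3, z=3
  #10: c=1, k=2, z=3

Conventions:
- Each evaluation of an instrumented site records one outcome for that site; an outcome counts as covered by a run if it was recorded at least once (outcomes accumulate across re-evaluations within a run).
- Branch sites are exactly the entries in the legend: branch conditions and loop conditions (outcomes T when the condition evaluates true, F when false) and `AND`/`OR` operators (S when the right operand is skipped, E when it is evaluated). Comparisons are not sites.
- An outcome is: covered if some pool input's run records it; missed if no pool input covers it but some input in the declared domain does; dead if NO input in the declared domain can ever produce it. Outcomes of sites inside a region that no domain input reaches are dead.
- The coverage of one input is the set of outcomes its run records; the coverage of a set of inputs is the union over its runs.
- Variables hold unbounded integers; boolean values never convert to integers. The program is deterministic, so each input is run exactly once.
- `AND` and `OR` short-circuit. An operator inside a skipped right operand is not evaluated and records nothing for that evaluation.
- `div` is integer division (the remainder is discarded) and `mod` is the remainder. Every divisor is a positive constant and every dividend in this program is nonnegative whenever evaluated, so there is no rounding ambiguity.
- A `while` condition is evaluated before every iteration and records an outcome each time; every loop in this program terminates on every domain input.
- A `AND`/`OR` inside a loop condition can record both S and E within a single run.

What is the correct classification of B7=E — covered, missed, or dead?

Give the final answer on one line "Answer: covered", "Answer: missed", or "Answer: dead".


B7=E is recorded by pool input(s) 1, 2, 3, 4, 5, 6, 7, 8, 9, 10 -> covered
Answer: covered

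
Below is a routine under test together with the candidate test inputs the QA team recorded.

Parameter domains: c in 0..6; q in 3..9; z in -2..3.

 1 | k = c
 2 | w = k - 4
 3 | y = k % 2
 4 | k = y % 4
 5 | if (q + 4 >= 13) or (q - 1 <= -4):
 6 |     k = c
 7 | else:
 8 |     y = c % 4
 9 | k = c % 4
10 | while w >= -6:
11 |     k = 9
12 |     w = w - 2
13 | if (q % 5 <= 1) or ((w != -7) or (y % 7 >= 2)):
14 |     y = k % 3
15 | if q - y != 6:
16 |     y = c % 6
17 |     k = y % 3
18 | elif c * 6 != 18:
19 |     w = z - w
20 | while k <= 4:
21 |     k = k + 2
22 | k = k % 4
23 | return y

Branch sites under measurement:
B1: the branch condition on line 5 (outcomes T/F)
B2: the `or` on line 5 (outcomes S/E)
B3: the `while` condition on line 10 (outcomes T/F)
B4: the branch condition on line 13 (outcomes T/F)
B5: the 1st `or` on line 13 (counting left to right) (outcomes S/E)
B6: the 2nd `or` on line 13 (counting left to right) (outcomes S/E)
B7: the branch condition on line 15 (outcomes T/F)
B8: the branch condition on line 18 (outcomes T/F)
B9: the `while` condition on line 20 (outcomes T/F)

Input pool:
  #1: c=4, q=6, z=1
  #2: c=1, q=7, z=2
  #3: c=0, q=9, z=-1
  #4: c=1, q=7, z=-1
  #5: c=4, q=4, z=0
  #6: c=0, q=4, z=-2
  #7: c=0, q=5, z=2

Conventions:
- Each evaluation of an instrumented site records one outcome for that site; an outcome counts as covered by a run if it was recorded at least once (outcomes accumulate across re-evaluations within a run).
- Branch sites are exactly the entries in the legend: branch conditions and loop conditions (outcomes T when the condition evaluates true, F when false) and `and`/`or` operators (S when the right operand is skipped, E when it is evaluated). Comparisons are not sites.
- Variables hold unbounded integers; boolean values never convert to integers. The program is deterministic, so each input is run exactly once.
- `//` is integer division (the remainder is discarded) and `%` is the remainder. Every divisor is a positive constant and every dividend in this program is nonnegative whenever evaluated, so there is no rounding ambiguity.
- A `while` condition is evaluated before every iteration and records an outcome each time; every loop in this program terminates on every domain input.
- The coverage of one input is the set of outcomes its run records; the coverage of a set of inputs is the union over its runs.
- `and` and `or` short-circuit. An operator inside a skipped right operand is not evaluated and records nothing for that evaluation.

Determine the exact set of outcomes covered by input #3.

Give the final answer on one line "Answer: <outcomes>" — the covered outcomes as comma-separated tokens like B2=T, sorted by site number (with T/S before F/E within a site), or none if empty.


Simulating input #3 (c=0, q=9, z=-1) step by step:
  B2->S, B1->T, B3->T, B3->T, B3->F, B5->E, B6->S, B4->T, B7->T, B9->T
  B9->T, B9->T, B9->F
as a set, this run covers: B1=T, B2=S, B3=T, B3=F, B4=T, B5=E, B6=S, B7=T, B9=T, B9=F
Answer: B1=T, B2=S, B3=T, B3=F, B4=T, B5=E, B6=S, B7=T, B9=T, B9=F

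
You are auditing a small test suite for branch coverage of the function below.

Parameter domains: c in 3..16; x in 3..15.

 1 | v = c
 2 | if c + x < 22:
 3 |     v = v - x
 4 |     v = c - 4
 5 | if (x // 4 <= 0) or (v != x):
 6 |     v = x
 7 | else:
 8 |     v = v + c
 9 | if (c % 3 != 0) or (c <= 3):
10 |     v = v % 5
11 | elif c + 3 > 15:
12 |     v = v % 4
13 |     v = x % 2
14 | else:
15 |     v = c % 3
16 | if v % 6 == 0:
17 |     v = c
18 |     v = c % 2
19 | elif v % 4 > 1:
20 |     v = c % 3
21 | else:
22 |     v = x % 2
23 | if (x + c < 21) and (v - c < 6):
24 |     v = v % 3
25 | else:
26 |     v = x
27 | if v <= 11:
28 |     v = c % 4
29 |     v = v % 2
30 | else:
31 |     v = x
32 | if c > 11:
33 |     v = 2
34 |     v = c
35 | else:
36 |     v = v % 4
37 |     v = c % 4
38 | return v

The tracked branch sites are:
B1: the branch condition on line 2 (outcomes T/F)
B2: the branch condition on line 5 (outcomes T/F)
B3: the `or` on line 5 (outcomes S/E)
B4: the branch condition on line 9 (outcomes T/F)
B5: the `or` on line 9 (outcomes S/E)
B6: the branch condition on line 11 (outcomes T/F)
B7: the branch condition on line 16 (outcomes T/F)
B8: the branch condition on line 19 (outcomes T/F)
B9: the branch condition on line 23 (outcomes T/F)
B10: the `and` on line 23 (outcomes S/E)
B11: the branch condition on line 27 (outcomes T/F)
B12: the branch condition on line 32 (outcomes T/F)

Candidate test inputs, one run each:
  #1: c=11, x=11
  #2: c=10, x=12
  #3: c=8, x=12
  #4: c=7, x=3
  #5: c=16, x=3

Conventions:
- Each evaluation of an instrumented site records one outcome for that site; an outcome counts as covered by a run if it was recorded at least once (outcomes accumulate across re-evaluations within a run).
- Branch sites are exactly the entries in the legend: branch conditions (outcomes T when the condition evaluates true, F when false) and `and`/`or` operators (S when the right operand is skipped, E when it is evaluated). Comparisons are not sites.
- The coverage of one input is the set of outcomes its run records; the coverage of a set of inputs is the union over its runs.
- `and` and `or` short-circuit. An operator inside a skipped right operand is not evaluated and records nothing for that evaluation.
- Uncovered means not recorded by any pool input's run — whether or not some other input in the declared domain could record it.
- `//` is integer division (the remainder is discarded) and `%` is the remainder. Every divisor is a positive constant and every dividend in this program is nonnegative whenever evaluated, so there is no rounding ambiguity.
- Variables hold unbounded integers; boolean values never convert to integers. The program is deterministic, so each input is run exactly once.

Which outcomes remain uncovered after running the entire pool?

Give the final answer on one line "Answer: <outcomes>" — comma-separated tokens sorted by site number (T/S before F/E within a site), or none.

run #1 (c=11, x=11) runs B1->F, B3->E, B2->F, B5->S, B4->T, B7->F, B8->T, B10->S, B9->F, B11->T, B12->F; records B1=F, B2=F, B3=E, B4=T, B5=S, B7=F, B8=T, B9=F, B10=S, B11=T, B12=F
run #2 (c=10, x=12) runs B1->F, B3->E, B2->T, B5->S, B4->T, B7->F, B8->T, B10->S, B9->F, B11->F, B12->F; records B1=F, B2=T, B3=E, B4=T, B5=S, B7=F, B8=T, B9=F, B10=S, B11=F, B12=F
run #3 (c=8, x=12) runs B1->T, B3->E, B2->T, B5->S, B4->T, B7->F, B8->T, B10->E, B9->T, B11->T, B12->F; records B1=T, B2=T, B3=E, B4=T, B5=S, B7=F, B8=T, B9=T, B10=E, B11=T, B12=F
run #4 (c=7, x=3) runs B1->T, B3->S, B2->T, B5->S, B4->T, B7->F, B8->T, B10->E, B9->T, B11->T, B12->F; records B1=T, B2=T, B3=S, B4=T, B5=S, B7=F, B8=T, B9=T, B10=E, B11=T, B12=F
run #5 (c=16, x=3) runs B1->T, B3->S, B2->T, B5->S, B4->T, B7->F, B8->T, B10->E, B9->T, B11->T, B12->T; records B1=T, B2=T, B3=S, B4=T, B5=S, B7=F, B8=T, B9=T, B10=E, B11=T, B12=T
union over the pool: B1=T, B1=F, B2=T, B2=F, B3=S, B3=E, B4=T, B5=S, B7=F, B8=T, B9=T, B9=F, B10=S, B10=E, B11=T, B11=F, B12=T, B12=F
uncovered (6 of 24): B4=F, B5=E, B6=T, B6=F, B7=T, B8=F

Answer: B4=F, B5=E, B6=T, B6=F, B7=T, B8=F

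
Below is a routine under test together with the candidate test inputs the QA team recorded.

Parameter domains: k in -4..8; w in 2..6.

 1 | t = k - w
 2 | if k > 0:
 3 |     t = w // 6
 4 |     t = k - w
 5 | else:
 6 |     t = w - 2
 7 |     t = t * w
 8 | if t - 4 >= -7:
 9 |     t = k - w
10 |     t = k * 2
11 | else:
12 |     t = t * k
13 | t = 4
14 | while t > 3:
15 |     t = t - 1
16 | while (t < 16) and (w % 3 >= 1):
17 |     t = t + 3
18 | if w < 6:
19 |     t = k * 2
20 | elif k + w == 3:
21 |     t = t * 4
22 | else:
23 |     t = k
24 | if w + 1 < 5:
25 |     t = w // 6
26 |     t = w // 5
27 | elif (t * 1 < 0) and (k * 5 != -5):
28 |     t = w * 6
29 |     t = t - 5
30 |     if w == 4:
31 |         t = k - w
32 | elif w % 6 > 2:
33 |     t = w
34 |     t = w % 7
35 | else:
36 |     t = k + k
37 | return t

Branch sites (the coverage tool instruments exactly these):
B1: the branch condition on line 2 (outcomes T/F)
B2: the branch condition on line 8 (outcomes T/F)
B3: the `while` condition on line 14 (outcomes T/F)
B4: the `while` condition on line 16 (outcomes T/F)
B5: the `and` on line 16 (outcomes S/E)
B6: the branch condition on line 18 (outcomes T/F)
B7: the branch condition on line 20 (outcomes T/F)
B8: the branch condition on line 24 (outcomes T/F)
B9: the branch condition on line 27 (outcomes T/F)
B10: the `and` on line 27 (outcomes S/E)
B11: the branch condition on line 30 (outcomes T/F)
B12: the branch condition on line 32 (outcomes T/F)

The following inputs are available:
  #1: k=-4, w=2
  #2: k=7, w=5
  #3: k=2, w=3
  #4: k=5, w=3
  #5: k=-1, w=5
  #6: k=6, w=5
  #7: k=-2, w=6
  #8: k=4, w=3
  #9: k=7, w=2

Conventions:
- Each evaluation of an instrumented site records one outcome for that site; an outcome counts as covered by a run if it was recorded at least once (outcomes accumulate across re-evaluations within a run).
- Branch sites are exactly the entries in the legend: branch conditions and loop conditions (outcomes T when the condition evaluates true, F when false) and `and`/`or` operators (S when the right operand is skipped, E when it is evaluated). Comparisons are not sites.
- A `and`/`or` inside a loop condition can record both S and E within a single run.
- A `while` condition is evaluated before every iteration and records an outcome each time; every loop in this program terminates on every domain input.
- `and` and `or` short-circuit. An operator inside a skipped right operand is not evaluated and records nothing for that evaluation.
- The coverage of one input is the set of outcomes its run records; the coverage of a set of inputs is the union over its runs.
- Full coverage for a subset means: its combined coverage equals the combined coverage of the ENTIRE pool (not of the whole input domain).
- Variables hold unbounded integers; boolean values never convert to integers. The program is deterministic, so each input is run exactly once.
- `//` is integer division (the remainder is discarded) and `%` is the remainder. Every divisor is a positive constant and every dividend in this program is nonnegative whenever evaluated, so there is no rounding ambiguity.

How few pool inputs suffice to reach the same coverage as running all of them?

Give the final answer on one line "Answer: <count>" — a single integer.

#1 (k=-4, w=2) -> covered: B1=F, B2=T, B3=T, B3=F, B4=T, B4=F, B5=S, B5=E, B6=T, B8=T
#2 (k=7, w=5) -> covered: B1=T, B2=T, B3=T, B3=F, B4=T, B4=F, B5=S, B5=E, B6=T, B8=F, B9=F, B10=S, B12=T
#3 (k=2, w=3) -> covered: B1=T, B2=T, B3=T, B3=F, B4=F, B5=E, B6=T, B8=T
#4 (k=5, w=3) -> covered: B1=T, B2=T, B3=T, B3=F, B4=F, B5=E, B6=T, B8=T
#5 (k=-1, w=5) -> covered: B1=F, B2=T, B3=T, B3=F, B4=T, B4=F, B5=S, B5=E, B6=T, B8=F, B9=F, B10=E, B12=T
#6 (k=6, w=5) -> covered: B1=T, B2=T, B3=T, B3=F, B4=T, B4=F, B5=S, B5=E, B6=T, B8=F, B9=F, B10=S, B12=T
#7 (k=-2, w=6) -> covered: B1=F, B2=T, B3=T, B3=F, B4=F, B5=E, B6=F, B7=F, B8=F, B9=T, B10=E, B11=F
#8 (k=4, w=3) -> covered: B1=T, B2=T, B3=T, B3=F, B4=F, B5=E, B6=T, B8=T
#9 (k=7, w=2) -> covered: B1=T, B2=T, B3=T, B3=F, B4=T, B4=F, B5=S, B5=E, B6=T, B8=T
union over all inputs: B1=T, B1=F, B2=T, B3=T, B3=F, B4=T, B4=F, B5=S, B5=E, B6=T, B6=F, B7=F, B8=T, B8=F, B9=T, B9=F, B10=S, B10=E, B11=F, B12=T (20 outcomes)
every size-1 subset falls short of the 20 outcomes (best: 13/20)
every size-2 subset falls short of the 20 outcomes (best: 19/20)
at size 3, {1, 2, 7} reaches all 20 outcomes; every lexicographically earlier size-3 subset fails

Answer: 3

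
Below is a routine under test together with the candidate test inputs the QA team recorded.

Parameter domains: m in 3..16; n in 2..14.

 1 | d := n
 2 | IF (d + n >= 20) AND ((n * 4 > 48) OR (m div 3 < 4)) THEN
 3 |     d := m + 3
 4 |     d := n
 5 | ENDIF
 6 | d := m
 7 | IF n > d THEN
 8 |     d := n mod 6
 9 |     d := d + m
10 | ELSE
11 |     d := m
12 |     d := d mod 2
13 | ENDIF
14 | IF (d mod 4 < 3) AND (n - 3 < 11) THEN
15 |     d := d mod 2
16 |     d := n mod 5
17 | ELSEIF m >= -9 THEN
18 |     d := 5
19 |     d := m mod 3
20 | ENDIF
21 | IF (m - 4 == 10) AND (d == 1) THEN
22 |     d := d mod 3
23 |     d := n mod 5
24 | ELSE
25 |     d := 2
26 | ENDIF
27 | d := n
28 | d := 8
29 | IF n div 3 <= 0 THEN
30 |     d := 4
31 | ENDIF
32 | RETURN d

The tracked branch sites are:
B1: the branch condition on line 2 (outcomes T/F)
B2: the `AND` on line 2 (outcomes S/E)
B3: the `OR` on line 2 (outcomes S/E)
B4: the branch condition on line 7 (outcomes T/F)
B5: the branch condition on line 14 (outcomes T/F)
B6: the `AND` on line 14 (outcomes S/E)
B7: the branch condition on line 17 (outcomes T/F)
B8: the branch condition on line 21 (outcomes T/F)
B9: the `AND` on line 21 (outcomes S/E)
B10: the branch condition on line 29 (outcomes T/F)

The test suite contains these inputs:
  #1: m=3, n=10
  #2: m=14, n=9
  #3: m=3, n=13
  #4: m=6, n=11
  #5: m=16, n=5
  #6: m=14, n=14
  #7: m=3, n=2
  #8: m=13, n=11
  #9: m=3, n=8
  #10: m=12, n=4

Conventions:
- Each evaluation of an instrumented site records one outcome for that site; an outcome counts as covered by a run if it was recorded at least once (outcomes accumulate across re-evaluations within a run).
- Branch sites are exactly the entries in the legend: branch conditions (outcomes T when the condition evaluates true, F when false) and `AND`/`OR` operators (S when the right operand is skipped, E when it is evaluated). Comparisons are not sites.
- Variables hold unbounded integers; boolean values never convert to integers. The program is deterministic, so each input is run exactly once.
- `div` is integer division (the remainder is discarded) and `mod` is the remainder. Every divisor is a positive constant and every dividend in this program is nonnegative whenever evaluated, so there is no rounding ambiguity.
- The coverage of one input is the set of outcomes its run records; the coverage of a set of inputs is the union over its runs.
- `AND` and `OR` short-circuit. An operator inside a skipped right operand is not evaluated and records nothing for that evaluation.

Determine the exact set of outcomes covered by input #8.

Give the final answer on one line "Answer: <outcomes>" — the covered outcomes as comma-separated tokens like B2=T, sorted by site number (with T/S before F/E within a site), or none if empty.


Tracing the run of input #8 (m=13, n=11):
  B2->E, B3->E, B1->F, B4->F, B6->E, B5->T, B9->S, B8->F, B10->F
collecting distinct outcomes: B1=F, B2=E, B3=E, B4=F, B5=T, B6=E, B8=F, B9=S, B10=F
Answer: B1=F, B2=E, B3=E, B4=F, B5=T, B6=E, B8=F, B9=S, B10=F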